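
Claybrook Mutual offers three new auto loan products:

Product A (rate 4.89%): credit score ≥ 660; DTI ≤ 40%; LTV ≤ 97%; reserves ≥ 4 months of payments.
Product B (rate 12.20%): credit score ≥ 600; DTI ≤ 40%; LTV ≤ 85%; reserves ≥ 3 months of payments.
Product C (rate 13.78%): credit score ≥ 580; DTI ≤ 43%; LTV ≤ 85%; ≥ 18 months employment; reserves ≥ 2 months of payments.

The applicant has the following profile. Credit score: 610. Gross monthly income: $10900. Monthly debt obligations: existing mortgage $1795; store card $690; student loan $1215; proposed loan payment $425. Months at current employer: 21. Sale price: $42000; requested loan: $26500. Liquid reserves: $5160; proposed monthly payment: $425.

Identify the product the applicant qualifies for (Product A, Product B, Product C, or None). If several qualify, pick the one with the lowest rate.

Total debts = (1,795 + 690 + 1,215 + 425) = 4,125; DTI = 4,125/10,900 = 37.8%.
LTV = 26,500/42,000 = 63.1%.
Reserves = 5,160/425 = 12.1 months.
Product A: score 610 < 660; DTI 37.8% ≤ 40%; LTV 63.1% ≤ 97%; reserves 12.1 ≥ 4 mo → does not qualify.
Product B: score 610 ≥ 600; DTI 37.8% ≤ 40%; LTV 63.1% ≤ 85%; reserves 12.1 ≥ 3 mo → qualifies.
Product C: score 610 ≥ 580; DTI 37.8% ≤ 43%; LTV 63.1% ≤ 85%; employment 21 ≥ 18 mo; reserves 12.1 ≥ 2 mo → qualifies.
Qualifying: Product B, Product C. Lowest rate is 12.20% → Product B.

Product B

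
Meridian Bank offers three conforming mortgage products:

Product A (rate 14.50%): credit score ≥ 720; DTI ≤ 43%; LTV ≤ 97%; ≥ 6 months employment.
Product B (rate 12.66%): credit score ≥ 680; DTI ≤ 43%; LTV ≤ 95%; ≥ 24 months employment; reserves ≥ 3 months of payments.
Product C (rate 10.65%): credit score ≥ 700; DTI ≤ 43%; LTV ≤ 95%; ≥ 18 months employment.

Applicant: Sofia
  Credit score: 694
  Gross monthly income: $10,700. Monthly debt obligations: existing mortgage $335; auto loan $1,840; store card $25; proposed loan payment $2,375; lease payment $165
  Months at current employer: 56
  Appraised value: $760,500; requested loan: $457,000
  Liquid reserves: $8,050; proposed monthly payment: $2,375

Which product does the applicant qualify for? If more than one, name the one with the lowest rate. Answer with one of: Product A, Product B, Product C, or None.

Total debts = (335 + 1,840 + 25 + 2,375 + 165) = 4,740; DTI = 4,740/10,700 = 44.3%.
LTV = 457,000/760,500 = 60.1%.
Reserves = 8,050/2,375 = 3.4 months.
Product A: score 694 < 720; DTI 44.3% > 43%; LTV 60.1% ≤ 97%; employment 56 ≥ 6 mo → does not qualify.
Product B: score 694 ≥ 680; DTI 44.3% > 43%; LTV 60.1% ≤ 95%; employment 56 ≥ 24 mo; reserves 3.4 ≥ 3 mo → does not qualify.
Product C: score 694 < 700; DTI 44.3% > 43%; LTV 60.1% ≤ 95%; employment 56 ≥ 18 mo → does not qualify.

None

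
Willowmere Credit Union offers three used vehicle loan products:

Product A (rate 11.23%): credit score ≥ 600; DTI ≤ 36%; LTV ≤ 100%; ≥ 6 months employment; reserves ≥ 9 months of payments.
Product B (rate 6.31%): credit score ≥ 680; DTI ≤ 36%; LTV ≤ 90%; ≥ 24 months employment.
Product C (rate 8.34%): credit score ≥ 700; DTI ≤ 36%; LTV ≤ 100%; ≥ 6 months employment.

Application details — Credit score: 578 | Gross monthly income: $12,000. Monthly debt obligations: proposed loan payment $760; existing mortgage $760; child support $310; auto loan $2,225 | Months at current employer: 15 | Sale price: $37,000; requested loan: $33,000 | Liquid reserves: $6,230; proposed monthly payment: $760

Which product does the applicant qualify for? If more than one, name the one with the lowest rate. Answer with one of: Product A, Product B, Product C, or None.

None

Total debts = (760 + 760 + 310 + 2,225) = 4,055; DTI = 4,055/12,000 = 33.8%.
LTV = 33,000/37,000 = 89.2%.
Reserves = 6,230/760 = 8.2 months.
Product A: score 578 < 600; DTI 33.8% ≤ 36%; LTV 89.2% ≤ 100%; employment 15 ≥ 6 mo; reserves 8.2 < 9 mo → does not qualify.
Product B: score 578 < 680; DTI 33.8% ≤ 36%; LTV 89.2% ≤ 90%; employment 15 < 24 mo → does not qualify.
Product C: score 578 < 700; DTI 33.8% ≤ 36%; LTV 89.2% ≤ 100%; employment 15 ≥ 6 mo → does not qualify.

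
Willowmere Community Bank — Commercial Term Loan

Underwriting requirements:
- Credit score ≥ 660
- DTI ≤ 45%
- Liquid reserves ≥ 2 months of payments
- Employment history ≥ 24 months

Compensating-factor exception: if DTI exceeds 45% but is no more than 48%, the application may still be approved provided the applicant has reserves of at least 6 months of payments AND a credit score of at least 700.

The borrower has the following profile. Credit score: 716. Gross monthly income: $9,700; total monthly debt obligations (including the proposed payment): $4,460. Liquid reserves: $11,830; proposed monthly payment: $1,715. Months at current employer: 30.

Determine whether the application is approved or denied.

Approved

Credit score 716 ≥ 660 (meets base)
DTI = 4,460/9,700 = 46% > 45% — standard DTI limit exceeded.
Liquid reserves cover 11,830/1,715 = 6.9 months — ≥ 2 required
Employment 30 ≥ 24 months
46% falls in the override range (45%–48%), so the compensating-factor test applies.
Override check — reserves: 6.9 mo (ok); score: 716 (ok).
Both compensating conditions met → exception applies.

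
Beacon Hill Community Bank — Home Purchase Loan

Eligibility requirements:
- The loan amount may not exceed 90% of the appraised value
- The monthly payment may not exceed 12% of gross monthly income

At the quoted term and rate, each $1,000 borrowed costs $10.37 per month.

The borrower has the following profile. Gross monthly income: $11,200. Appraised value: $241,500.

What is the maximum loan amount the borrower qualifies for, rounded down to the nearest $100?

$129,600

Payment cap: 12% × $11,200 = $1,344/month.
At $10.37 per $1,000, that supports 1,344/10.37 × 1,000 ≈ $129,604 → $129,600.
LTV cap: 90% × $241,500 = $217,350 → $217,300.
Binding constraint: payment-to-income.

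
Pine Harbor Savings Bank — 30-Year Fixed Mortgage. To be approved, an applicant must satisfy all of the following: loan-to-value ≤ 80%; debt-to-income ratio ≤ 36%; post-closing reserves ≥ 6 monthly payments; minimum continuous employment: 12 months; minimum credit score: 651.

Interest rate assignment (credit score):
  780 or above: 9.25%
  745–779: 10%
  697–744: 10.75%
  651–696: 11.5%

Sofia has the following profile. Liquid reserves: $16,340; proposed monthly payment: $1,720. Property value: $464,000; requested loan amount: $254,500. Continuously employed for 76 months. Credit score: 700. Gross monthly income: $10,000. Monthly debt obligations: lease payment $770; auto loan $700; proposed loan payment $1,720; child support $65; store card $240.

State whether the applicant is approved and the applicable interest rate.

Credit score 700 ≥ 651 (meets minimum)
Total monthly debts = (770 + 700 + 1,720 + 65 + 240) = 3,495. Debt-to-income = 3,495/10,000 = 35% — meets 36% limit
Reserves: 16,340 ÷ 1,720 = 9.5 months (meets 6-month minimum)
LTV: 254,500 ÷ 464,000 = 54.8%, within 80% cap
Employment 76 ≥ 12 months
All requirements met. Score 700 falls in the 697–744 tier → 10.75%.

Approved at 10.75%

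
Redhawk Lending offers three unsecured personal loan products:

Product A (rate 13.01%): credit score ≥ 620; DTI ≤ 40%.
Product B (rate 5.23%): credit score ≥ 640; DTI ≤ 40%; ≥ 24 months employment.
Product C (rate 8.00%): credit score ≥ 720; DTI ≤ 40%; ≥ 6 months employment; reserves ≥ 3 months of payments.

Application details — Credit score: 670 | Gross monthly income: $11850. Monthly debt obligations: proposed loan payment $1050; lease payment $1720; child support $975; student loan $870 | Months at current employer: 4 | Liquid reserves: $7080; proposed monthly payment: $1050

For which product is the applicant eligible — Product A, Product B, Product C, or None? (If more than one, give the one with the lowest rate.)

Product A

Total debts = (1,050 + 1,720 + 975 + 870) = 4,615; DTI = 4,615/11,850 = 38.9%.
Reserves = 7,080/1,050 = 6.7 months.
Product A: score 670 ≥ 620; DTI 38.9% ≤ 40% → qualifies.
Product B: score 670 ≥ 640; DTI 38.9% ≤ 40%; employment 4 < 24 mo → does not qualify.
Product C: score 670 < 720; DTI 38.9% ≤ 40%; employment 4 < 6 mo; reserves 6.7 ≥ 3 mo → does not qualify.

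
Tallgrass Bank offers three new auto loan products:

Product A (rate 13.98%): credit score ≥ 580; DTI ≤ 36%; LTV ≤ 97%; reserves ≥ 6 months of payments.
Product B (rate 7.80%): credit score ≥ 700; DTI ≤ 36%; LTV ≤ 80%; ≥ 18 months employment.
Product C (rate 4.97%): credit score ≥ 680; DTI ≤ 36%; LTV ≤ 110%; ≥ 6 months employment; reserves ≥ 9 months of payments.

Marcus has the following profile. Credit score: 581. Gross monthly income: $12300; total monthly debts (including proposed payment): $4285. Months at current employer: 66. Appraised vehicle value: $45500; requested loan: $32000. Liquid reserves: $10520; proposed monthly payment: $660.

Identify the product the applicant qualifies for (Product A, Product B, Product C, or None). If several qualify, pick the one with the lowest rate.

Product A

DTI = 4,285/12,300 = 34.8%.
LTV = 32,000/45,500 = 70.3%.
Reserves = 10,520/660 = 15.9 months.
Product A: score 581 ≥ 580; DTI 34.8% ≤ 36%; LTV 70.3% ≤ 97%; reserves 15.9 ≥ 6 mo → qualifies.
Product B: score 581 < 700; DTI 34.8% ≤ 36%; LTV 70.3% ≤ 80%; employment 66 ≥ 18 mo → does not qualify.
Product C: score 581 < 680; DTI 34.8% ≤ 36%; LTV 70.3% ≤ 110%; employment 66 ≥ 6 mo; reserves 15.9 ≥ 9 mo → does not qualify.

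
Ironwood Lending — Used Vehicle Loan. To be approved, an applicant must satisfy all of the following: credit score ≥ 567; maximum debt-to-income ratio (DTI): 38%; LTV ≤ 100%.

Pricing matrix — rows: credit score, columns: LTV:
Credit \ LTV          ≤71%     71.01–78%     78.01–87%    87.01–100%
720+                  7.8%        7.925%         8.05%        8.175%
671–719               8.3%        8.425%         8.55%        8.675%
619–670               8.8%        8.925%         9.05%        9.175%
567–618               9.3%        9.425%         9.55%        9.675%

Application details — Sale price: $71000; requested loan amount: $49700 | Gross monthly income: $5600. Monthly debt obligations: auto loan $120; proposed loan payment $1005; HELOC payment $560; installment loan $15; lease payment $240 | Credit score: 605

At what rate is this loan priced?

9.3%

Credit score 605 ≥ 567; Total monthly debts = (120 + 1,005 + 560 + 15 + 240) = 1,940. Debt-to-income = 1,940/5,600 = 34.6% — meets 38% limit
Loan-to-value = 49,700/71,000 = 70% — pass (100% max)
Credit 605 → row 567–618; LTV 70% → column ≤71%. Grid cell → 9.3%.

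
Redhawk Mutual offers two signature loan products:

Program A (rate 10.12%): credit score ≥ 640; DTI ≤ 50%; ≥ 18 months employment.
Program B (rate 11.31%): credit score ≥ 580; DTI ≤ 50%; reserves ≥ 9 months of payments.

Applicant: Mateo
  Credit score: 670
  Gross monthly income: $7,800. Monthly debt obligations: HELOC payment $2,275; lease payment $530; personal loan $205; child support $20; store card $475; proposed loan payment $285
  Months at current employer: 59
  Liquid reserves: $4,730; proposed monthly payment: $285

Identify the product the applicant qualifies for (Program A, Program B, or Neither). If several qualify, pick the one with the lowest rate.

Total debts = (2,275 + 530 + 205 + 20 + 475 + 285) = 3,790; DTI = 3,790/7,800 = 48.6%.
Reserves = 4,730/285 = 16.6 months.
Program A: score 670 ≥ 640; DTI 48.6% ≤ 50%; employment 59 ≥ 18 mo → qualifies.
Program B: score 670 ≥ 580; DTI 48.6% ≤ 50%; reserves 16.6 ≥ 9 mo → qualifies.
Qualifying: Program A, Program B. Lowest rate is 10.12% → Program A.

Program A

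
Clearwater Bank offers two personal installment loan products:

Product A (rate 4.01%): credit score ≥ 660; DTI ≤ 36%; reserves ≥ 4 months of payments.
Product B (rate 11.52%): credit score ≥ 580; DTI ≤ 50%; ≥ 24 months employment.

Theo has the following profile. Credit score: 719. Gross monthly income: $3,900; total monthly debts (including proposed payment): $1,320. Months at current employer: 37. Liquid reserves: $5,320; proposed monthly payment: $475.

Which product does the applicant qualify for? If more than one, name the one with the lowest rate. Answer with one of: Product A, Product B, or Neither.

Product A

DTI = 1,320/3,900 = 33.8%.
Reserves = 5,320/475 = 11.2 months.
Product A: score 719 ≥ 660; DTI 33.8% ≤ 36%; reserves 11.2 ≥ 4 mo → qualifies.
Product B: score 719 ≥ 580; DTI 33.8% ≤ 50%; employment 37 ≥ 24 mo → qualifies.
Qualifying: Product A, Product B. Lowest rate is 4.01% → Product A.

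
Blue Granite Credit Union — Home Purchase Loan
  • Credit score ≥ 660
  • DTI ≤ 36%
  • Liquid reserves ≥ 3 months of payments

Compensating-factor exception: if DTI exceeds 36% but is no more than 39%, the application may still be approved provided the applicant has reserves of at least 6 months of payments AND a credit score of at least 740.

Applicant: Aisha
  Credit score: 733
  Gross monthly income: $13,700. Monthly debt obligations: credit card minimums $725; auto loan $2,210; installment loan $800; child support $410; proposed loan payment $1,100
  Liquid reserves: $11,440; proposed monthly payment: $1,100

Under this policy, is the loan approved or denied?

Denied

Credit score 733 ≥ 660 (meets base)
Total debts = (725 + 2,210 + 800 + 410 + 1,100) = 5,245. DTI: 5,245 ÷ 13,700 = 38.3%, over the 36% base limit.
Liquid reserves cover 11,440/1,100 = 10.4 months — ≥ 3 required
DTI 38.3% is within the 36%–39% exception band; checking compensating factors.
Reserves 10.4 ≥ 6 months; credit score 733 < 740.
Override conditions not both satisfied; exception does not apply.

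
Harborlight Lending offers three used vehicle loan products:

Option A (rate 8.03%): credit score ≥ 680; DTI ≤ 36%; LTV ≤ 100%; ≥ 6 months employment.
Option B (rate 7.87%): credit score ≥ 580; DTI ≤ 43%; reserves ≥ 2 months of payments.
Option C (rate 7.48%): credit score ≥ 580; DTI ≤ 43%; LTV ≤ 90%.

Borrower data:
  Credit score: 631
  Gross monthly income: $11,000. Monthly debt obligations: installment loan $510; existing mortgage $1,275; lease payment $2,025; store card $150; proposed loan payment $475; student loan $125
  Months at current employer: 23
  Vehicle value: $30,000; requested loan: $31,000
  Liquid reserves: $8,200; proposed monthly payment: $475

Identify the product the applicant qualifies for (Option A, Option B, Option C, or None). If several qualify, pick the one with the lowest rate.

Option B

Total debts = (510 + 1,275 + 2,025 + 150 + 475 + 125) = 4,560; DTI = 4,560/11,000 = 41.5%.
LTV = 31,000/30,000 = 103.3%.
Reserves = 8,200/475 = 17.3 months.
Option A: score 631 < 680; DTI 41.5% > 36%; LTV 103.3% > 100%; employment 23 ≥ 6 mo → does not qualify.
Option B: score 631 ≥ 580; DTI 41.5% ≤ 43%; reserves 17.3 ≥ 2 mo → qualifies.
Option C: score 631 ≥ 580; DTI 41.5% ≤ 43%; LTV 103.3% > 90% → does not qualify.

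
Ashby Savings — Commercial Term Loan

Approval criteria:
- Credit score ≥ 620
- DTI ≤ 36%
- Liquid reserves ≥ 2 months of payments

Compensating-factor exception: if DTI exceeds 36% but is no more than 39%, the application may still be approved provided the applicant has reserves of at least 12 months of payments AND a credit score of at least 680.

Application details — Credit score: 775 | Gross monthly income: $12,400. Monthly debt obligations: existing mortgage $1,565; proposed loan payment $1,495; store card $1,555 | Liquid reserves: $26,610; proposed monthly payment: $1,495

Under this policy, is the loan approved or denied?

Credit score 775 ≥ 620 (meets base)
Total debts = (1,565 + 1,495 + 1,555) = 4,615. DTI = 4,615/12,400 = 37.2% > 36% — standard DTI limit exceeded.
Reserves: 26,610 ÷ 1,495 = 17.8 months (meets 2-month minimum)
DTI 37.2% is within the 36%–39% exception band; checking compensating factors.
Override check — reserves: 17.8 mo (ok); score: 775 (ok).
Both override conditions satisfied; DTI exception granted.

Approved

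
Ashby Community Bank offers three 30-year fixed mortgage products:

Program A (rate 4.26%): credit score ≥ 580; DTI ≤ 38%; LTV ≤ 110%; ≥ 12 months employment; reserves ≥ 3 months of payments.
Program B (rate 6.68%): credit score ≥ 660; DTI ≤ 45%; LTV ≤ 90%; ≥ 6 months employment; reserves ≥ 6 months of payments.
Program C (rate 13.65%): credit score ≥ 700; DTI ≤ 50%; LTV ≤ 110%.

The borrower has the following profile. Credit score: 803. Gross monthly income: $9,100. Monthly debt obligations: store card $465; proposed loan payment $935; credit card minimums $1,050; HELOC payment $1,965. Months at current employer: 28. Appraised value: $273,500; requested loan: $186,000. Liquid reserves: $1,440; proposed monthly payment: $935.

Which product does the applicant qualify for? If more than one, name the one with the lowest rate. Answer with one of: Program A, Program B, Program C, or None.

Total debts = (465 + 935 + 1,050 + 1,965) = 4,415; DTI = 4,415/9,100 = 48.5%.
LTV = 186,000/273,500 = 68%.
Reserves = 1,440/935 = 1.5 months.
Program A: score 803 ≥ 580; DTI 48.5% > 38%; LTV 68% ≤ 110%; employment 28 ≥ 12 mo; reserves 1.5 < 3 mo → does not qualify.
Program B: score 803 ≥ 660; DTI 48.5% > 45%; LTV 68% ≤ 90%; employment 28 ≥ 6 mo; reserves 1.5 < 6 mo → does not qualify.
Program C: score 803 ≥ 700; DTI 48.5% ≤ 50%; LTV 68% ≤ 110% → qualifies.

Program C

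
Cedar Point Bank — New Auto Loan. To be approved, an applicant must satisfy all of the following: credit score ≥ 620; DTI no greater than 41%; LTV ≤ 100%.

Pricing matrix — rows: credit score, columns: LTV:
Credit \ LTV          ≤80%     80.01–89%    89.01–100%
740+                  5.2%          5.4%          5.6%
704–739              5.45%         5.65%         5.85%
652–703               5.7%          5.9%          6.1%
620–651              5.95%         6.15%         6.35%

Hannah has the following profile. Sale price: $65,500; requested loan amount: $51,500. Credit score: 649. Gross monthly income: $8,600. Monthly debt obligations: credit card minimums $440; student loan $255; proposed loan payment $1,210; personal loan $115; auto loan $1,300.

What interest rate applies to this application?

Credit score 649 ≥ 620; Total monthly debts = (440 + 255 + 1,210 + 115 + 1,300) = 3,320. DTI: 3,320 ÷ 8,600 = 38.6%, within the 41% cap
Loan-to-value = 51,500/65,500 = 78.6% — pass (100% max)
Score 649 is in the 620–651 band; LTV 78.6% is in the ≤80% band → 5.95%.

5.95%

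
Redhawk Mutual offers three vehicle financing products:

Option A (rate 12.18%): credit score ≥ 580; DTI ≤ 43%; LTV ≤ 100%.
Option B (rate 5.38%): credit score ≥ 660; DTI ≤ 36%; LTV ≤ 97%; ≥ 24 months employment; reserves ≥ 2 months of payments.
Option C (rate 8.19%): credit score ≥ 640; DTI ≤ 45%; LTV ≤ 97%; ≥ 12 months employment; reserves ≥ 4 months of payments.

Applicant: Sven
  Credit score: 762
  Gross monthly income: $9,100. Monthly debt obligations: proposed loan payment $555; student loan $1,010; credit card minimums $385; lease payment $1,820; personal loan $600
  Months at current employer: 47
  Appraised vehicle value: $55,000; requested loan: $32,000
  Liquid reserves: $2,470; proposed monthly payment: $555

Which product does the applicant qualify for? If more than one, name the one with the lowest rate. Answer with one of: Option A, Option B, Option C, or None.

None

Total debts = (555 + 1,010 + 385 + 1,820 + 600) = 4,370; DTI = 4,370/9,100 = 48%.
LTV = 32,000/55,000 = 58.2%.
Reserves = 2,470/555 = 4.5 months.
Option A: score 762 ≥ 580; DTI 48% > 43%; LTV 58.2% ≤ 100% → does not qualify.
Option B: score 762 ≥ 660; DTI 48% > 36%; LTV 58.2% ≤ 97%; employment 47 ≥ 24 mo; reserves 4.5 ≥ 2 mo → does not qualify.
Option C: score 762 ≥ 640; DTI 48% > 45%; LTV 58.2% ≤ 97%; employment 47 ≥ 12 mo; reserves 4.5 ≥ 4 mo → does not qualify.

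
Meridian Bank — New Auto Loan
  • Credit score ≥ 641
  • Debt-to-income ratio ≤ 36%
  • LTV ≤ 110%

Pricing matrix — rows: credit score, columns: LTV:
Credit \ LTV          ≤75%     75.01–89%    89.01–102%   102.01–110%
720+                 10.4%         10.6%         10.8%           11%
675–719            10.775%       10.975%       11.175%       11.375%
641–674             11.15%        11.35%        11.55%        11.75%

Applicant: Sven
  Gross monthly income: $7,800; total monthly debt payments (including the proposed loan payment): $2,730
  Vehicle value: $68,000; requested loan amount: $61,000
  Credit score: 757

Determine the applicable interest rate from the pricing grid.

10.8%

Credit score 757 ≥ 641; Debt-to-income = 2,730/7,800 = 35% — meets 36% limit
Loan-to-value = 61,000/68,000 = 89.7% — pass (110% max)
Row: 757 falls in 720+. Column: 89.7% falls in 89.01–102%. Rate = 10.8%.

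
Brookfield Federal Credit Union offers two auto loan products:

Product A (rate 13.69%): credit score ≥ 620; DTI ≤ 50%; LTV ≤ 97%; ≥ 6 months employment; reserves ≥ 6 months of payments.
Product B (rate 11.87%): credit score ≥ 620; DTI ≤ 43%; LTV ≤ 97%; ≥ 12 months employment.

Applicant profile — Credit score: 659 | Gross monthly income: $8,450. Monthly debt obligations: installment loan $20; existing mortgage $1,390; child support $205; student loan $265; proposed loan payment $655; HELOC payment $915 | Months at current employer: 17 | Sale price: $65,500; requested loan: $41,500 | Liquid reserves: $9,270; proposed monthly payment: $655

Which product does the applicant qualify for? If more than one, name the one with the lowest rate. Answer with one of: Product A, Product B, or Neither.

Total debts = (20 + 1,390 + 205 + 265 + 655 + 915) = 3,450; DTI = 3,450/8,450 = 40.8%.
LTV = 41,500/65,500 = 63.4%.
Reserves = 9,270/655 = 14.2 months.
Product A: score 659 ≥ 620; DTI 40.8% ≤ 50%; LTV 63.4% ≤ 97%; employment 17 ≥ 6 mo; reserves 14.2 ≥ 6 mo → qualifies.
Product B: score 659 ≥ 620; DTI 40.8% ≤ 43%; LTV 63.4% ≤ 97%; employment 17 ≥ 12 mo → qualifies.
Qualifying: Product A, Product B. Lowest rate is 11.87% → Product B.

Product B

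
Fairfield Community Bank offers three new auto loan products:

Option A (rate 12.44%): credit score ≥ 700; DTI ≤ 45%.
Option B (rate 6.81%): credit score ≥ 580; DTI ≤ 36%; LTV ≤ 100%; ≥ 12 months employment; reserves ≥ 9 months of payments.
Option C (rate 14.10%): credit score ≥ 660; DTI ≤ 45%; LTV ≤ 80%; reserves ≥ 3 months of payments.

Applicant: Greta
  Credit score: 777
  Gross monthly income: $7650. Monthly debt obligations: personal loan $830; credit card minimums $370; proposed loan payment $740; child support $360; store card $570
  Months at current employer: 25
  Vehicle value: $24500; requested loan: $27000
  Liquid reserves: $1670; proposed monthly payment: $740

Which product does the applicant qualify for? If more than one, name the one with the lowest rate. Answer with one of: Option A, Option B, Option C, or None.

Total debts = (830 + 370 + 740 + 360 + 570) = 2,870; DTI = 2,870/7,650 = 37.5%.
LTV = 27,000/24,500 = 110.2%.
Reserves = 1,670/740 = 2.3 months.
Option A: score 777 ≥ 700; DTI 37.5% ≤ 45% → qualifies.
Option B: score 777 ≥ 580; DTI 37.5% > 36%; LTV 110.2% > 100%; employment 25 ≥ 12 mo; reserves 2.3 < 9 mo → does not qualify.
Option C: score 777 ≥ 660; DTI 37.5% ≤ 45%; LTV 110.2% > 80%; reserves 2.3 < 3 mo → does not qualify.

Option A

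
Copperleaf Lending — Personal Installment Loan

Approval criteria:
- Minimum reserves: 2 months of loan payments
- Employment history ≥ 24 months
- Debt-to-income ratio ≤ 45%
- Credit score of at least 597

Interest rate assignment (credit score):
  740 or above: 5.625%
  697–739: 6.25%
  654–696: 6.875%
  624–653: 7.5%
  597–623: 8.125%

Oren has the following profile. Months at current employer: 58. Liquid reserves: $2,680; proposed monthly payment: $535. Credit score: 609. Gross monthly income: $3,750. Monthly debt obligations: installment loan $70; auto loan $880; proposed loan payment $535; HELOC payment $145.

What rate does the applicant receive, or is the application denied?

Credit score 609 ≥ 597 (meets minimum)
Employment 58 ≥ 24 months
Liquid reserves cover 2,680/535 = 5.0 months — ≥ 2 required
Total monthly debts = (70 + 880 + 535 + 145) = 1,630. Debt-to-income = 1,630/3,750 = 43.5% — meets 45% limit
All requirements met. Score 609 falls in the 597–623 tier → 8.125%.

Approved at 8.125%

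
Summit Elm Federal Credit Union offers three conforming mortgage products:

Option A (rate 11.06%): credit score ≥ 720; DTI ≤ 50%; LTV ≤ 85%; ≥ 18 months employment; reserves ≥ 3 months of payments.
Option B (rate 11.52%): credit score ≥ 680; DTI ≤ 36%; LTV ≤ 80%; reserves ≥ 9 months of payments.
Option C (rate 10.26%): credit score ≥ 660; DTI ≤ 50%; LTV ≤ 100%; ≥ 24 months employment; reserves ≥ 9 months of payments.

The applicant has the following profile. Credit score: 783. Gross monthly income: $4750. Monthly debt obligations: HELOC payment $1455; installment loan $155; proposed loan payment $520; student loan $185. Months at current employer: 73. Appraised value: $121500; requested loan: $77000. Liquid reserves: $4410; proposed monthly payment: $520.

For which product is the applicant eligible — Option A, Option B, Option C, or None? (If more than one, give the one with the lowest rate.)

Total debts = (1,455 + 155 + 520 + 185) = 2,315; DTI = 2,315/4,750 = 48.7%.
LTV = 77,000/121,500 = 63.4%.
Reserves = 4,410/520 = 8.5 months.
Option A: score 783 ≥ 720; DTI 48.7% ≤ 50%; LTV 63.4% ≤ 85%; employment 73 ≥ 18 mo; reserves 8.5 ≥ 3 mo → qualifies.
Option B: score 783 ≥ 680; DTI 48.7% > 36%; LTV 63.4% ≤ 80%; reserves 8.5 < 9 mo → does not qualify.
Option C: score 783 ≥ 660; DTI 48.7% ≤ 50%; LTV 63.4% ≤ 100%; employment 73 ≥ 24 mo; reserves 8.5 < 9 mo → does not qualify.

Option A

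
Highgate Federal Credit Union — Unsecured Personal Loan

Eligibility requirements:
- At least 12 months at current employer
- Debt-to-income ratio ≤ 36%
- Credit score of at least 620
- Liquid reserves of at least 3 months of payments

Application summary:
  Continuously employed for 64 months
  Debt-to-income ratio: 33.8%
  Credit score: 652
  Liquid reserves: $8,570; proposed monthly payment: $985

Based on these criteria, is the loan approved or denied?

Employment 64 ≥ 12 months
Debt-to-income 33.8% vs 36% cap — pass
Credit score 652 ≥ 620 (meets)
Liquid reserves cover 8,570/985 = 8.7 months — ≥ 3 required
All criteria satisfied.

Approved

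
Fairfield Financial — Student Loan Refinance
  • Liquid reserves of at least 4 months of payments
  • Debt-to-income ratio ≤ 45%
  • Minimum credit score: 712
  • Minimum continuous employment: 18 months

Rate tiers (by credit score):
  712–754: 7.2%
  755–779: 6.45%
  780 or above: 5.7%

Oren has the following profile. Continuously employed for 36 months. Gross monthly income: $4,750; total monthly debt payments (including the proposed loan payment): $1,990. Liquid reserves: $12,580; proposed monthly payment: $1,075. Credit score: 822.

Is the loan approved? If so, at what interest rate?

Approved at 5.7%

Credit score 822 ≥ 712 (meets minimum)
DTI: 1,990 ÷ 4,750 = 41.9%, within the 45% cap
Employment 36 ≥ 18 months
Reserves = 12,580/1,075 = 11.7 months ≥ 4
All requirements met. Score 822 falls in the 780 or above tier → 5.7%.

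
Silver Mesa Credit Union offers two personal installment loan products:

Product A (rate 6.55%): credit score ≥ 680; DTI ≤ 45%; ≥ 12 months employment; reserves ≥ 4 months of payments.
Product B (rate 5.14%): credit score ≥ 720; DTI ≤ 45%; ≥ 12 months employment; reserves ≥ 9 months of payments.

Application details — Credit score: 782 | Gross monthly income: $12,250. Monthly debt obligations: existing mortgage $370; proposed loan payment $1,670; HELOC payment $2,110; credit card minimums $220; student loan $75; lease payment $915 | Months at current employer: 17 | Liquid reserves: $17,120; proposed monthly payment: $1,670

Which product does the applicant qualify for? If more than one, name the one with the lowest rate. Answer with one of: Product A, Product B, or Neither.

Product B

Total debts = (370 + 1,670 + 2,110 + 220 + 75 + 915) = 5,360; DTI = 5,360/12,250 = 43.8%.
Reserves = 17,120/1,670 = 10.3 months.
Product A: score 782 ≥ 680; DTI 43.8% ≤ 45%; employment 17 ≥ 12 mo; reserves 10.3 ≥ 4 mo → qualifies.
Product B: score 782 ≥ 720; DTI 43.8% ≤ 45%; employment 17 ≥ 12 mo; reserves 10.3 ≥ 9 mo → qualifies.
Qualifying: Product A, Product B. Lowest rate is 5.14% → Product B.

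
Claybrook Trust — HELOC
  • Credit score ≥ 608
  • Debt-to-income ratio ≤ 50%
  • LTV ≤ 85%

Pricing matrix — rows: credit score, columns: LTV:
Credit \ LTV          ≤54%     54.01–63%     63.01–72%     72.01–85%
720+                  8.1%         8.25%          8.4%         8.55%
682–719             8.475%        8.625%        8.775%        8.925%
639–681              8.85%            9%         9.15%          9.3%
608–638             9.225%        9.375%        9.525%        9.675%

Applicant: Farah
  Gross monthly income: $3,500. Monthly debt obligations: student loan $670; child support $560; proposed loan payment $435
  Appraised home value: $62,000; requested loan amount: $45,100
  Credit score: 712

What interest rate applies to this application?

Credit score 712 ≥ 608; Total monthly debts = (670 + 560 + 435) = 1,665. Debt-to-income = 1,665/3,500 = 47.6% — meets 50% limit
LTV: 45,100 ÷ 62,000 = 72.7%, within 85% cap
Row: 712 falls in 682–719. Column: 72.7% falls in 72.01–85%. Rate = 8.925%.

8.925%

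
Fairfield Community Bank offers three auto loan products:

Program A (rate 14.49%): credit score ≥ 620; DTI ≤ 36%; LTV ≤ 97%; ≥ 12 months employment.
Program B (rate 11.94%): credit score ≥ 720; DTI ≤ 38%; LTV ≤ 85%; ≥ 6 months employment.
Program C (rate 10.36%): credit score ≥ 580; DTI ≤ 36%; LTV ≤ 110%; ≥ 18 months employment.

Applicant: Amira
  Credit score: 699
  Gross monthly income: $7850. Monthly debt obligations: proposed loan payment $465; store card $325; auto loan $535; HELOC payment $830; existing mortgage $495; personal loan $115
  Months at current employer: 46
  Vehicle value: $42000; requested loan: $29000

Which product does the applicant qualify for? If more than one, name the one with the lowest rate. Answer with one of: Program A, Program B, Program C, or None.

Total debts = (465 + 325 + 535 + 830 + 495 + 115) = 2,765; DTI = 2,765/7,850 = 35.2%.
LTV = 29,000/42,000 = 69%.
Program A: score 699 ≥ 620; DTI 35.2% ≤ 36%; LTV 69% ≤ 97%; employment 46 ≥ 12 mo → qualifies.
Program B: score 699 < 720; DTI 35.2% ≤ 38%; LTV 69% ≤ 85%; employment 46 ≥ 6 mo → does not qualify.
Program C: score 699 ≥ 580; DTI 35.2% ≤ 36%; LTV 69% ≤ 110%; employment 46 ≥ 18 mo → qualifies.
Qualifying: Program A, Program C. Lowest rate is 10.36% → Program C.

Program C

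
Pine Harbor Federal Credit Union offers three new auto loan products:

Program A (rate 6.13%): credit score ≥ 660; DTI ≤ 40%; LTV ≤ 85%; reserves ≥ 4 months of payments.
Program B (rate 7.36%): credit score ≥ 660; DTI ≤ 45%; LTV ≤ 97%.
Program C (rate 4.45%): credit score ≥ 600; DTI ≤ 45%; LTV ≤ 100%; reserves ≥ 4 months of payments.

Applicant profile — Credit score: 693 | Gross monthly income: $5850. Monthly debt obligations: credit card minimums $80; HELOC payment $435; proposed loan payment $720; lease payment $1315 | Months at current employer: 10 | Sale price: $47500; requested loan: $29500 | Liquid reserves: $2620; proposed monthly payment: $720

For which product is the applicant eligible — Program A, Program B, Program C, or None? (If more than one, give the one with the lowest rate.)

Total debts = (80 + 435 + 720 + 1,315) = 2,550; DTI = 2,550/5,850 = 43.6%.
LTV = 29,500/47,500 = 62.1%.
Reserves = 2,620/720 = 3.6 months.
Program A: score 693 ≥ 660; DTI 43.6% > 40%; LTV 62.1% ≤ 85%; reserves 3.6 < 4 mo → does not qualify.
Program B: score 693 ≥ 660; DTI 43.6% ≤ 45%; LTV 62.1% ≤ 97% → qualifies.
Program C: score 693 ≥ 600; DTI 43.6% ≤ 45%; LTV 62.1% ≤ 100%; reserves 3.6 < 4 mo → does not qualify.

Program B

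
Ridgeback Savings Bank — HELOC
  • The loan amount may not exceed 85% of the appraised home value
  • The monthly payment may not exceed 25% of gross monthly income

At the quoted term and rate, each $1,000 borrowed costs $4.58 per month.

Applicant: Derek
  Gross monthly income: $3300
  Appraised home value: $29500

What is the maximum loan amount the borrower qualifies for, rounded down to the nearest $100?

Payment cap: 25% × $3,300 = $825/month.
At $4.58 per $1,000, that supports 825/4.58 × 1,000 ≈ $180,131 → $180,100.
LTV cap: 85% × $29,500 = $25,075 → $25,000.
Binding constraint: loan-to-value.

$25,000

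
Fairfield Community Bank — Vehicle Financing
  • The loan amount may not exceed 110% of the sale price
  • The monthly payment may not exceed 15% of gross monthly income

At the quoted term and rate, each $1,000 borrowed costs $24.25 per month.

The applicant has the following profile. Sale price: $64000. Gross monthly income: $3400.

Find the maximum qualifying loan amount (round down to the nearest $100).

Payment cap: 15% × $3,400 = $510/month.
At $24.25 per $1,000, that supports 510/24.25 × 1,000 ≈ $21,030 → $21,000.
LTV cap: 110% × $64,000 = $70,400 → $70,400.
Binding constraint: payment-to-income.

$21,000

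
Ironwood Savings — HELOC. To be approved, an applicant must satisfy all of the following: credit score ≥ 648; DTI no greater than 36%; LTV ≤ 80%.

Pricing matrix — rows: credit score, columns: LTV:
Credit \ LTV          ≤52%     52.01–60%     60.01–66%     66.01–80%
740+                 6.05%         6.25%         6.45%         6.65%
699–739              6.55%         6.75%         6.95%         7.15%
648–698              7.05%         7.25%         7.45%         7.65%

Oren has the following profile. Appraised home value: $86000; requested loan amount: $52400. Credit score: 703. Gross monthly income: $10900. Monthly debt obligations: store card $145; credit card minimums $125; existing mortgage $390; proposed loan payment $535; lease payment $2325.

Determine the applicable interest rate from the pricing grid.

Credit score 703 ≥ 648; Total monthly debts = (145 + 125 + 390 + 535 + 2,325) = 3,520. DTI = 3,520/10,900 = 32.3% ≤ 36%
Loan-to-value = 52,400/86,000 = 60.9% — pass (80% max)
Score 703 is in the 699–739 band; LTV 60.9% is in the 60.01–66% band → 6.95%.

6.95%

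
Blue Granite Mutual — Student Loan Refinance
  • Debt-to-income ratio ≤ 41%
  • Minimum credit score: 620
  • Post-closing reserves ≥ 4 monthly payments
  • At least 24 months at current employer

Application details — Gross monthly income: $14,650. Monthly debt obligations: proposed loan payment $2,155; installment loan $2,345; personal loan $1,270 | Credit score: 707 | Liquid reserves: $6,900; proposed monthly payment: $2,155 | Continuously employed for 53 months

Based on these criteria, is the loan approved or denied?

Total monthly debts = (2,155 + 2,345 + 1,270) = 5,770. DTI: 5,770 ÷ 14,650 = 39.4%, within the 41% cap
Credit score 707 ≥ 620 (meets)
Liquid reserves cover 6,900/2,155 = 3.2 months — < 4 required
Employment 53 ≥ 24 months
Fails on reserves.

Denied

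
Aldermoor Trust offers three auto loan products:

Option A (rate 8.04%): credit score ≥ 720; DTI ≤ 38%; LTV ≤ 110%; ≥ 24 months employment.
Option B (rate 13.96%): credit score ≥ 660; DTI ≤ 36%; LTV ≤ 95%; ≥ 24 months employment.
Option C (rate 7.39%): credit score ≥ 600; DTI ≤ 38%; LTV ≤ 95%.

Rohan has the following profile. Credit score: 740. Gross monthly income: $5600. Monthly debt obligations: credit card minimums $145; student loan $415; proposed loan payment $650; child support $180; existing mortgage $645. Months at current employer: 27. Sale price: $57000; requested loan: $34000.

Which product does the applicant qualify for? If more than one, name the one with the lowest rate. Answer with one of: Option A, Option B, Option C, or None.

Option C

Total debts = (145 + 415 + 650 + 180 + 645) = 2,035; DTI = 2,035/5,600 = 36.3%.
LTV = 34,000/57,000 = 59.6%.
Option A: score 740 ≥ 720; DTI 36.3% ≤ 38%; LTV 59.6% ≤ 110%; employment 27 ≥ 24 mo → qualifies.
Option B: score 740 ≥ 660; DTI 36.3% > 36%; LTV 59.6% ≤ 95%; employment 27 ≥ 24 mo → does not qualify.
Option C: score 740 ≥ 600; DTI 36.3% ≤ 38%; LTV 59.6% ≤ 95% → qualifies.
Qualifying: Option A, Option C. Lowest rate is 7.39% → Option C.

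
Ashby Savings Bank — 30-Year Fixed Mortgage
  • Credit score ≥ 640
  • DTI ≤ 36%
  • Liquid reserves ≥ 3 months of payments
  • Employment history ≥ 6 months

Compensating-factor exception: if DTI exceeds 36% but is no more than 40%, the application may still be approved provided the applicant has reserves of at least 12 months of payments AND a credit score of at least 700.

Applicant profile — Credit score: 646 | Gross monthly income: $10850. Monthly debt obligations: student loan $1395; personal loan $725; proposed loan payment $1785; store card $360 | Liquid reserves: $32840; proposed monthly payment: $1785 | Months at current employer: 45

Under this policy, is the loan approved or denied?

Denied

Credit score 646 ≥ 640 (meets base)
Total debts = (1,395 + 725 + 1,785 + 360) = 4,265. DTI = 4,265/10,850 = 39.3% > 36% — standard DTI limit exceeded.
Reserves: 32,840 ÷ 1,785 = 18.4 months (meets 3-month minimum)
Employment 45 ≥ 6 months
DTI 39.3% is within the 36%–40% exception band; checking compensating factors.
Reserves 18.4 ≥ 12 months; credit score 646 < 700.
Override conditions not both satisfied; exception does not apply.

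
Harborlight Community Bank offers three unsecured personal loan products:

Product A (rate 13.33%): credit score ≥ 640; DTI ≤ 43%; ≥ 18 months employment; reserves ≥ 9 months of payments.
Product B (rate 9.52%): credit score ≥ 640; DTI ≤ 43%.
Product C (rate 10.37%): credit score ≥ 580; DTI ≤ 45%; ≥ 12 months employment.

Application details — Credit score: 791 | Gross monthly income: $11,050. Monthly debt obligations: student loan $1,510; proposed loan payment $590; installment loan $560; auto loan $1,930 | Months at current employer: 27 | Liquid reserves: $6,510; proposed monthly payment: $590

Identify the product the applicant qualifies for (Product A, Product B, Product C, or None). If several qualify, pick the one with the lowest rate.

Total debts = (1,510 + 590 + 560 + 1,930) = 4,590; DTI = 4,590/11,050 = 41.5%.
Reserves = 6,510/590 = 11.0 months.
Product A: score 791 ≥ 640; DTI 41.5% ≤ 43%; employment 27 ≥ 18 mo; reserves 11.0 ≥ 9 mo → qualifies.
Product B: score 791 ≥ 640; DTI 41.5% ≤ 43% → qualifies.
Product C: score 791 ≥ 580; DTI 41.5% ≤ 45%; employment 27 ≥ 12 mo → qualifies.
Qualifying: Product A, Product B, Product C. Lowest rate is 9.52% → Product B.

Product B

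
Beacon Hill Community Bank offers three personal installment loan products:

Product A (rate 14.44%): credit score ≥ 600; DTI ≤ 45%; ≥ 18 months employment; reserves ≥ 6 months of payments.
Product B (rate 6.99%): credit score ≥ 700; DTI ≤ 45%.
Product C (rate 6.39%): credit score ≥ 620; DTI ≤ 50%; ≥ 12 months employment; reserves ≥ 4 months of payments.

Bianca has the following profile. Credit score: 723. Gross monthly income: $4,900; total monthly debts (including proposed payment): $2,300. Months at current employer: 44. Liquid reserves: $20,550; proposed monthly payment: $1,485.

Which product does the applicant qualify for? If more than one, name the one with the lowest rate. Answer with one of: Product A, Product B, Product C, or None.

DTI = 2,300/4,900 = 46.9%.
Reserves = 20,550/1,485 = 13.8 months.
Product A: score 723 ≥ 600; DTI 46.9% > 45%; employment 44 ≥ 18 mo; reserves 13.8 ≥ 6 mo → does not qualify.
Product B: score 723 ≥ 700; DTI 46.9% > 45% → does not qualify.
Product C: score 723 ≥ 620; DTI 46.9% ≤ 50%; employment 44 ≥ 12 mo; reserves 13.8 ≥ 4 mo → qualifies.

Product C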